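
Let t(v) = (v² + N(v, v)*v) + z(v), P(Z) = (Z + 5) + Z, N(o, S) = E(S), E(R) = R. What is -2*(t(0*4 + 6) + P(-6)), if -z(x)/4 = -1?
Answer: -138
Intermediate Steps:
z(x) = 4 (z(x) = -4*(-1) = 4)
N(o, S) = S
P(Z) = 5 + 2*Z (P(Z) = (5 + Z) + Z = 5 + 2*Z)
t(v) = 4 + 2*v² (t(v) = (v² + v*v) + 4 = (v² + v²) + 4 = 2*v² + 4 = 4 + 2*v²)
-2*(t(0*4 + 6) + P(-6)) = -2*((4 + 2*(0*4 + 6)²) + (5 + 2*(-6))) = -2*((4 + 2*(0 + 6)²) + (5 - 12)) = -2*((4 + 2*6²) - 7) = -2*((4 + 2*36) - 7) = -2*((4 + 72) - 7) = -2*(76 - 7) = -2*69 = -138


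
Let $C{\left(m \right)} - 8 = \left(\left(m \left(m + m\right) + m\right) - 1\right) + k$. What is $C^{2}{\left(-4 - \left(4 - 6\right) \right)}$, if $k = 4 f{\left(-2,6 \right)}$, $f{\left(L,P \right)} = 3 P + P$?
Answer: $11881$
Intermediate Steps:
$f{\left(L,P \right)} = 4 P$
$k = 96$ ($k = 4 \cdot 4 \cdot 6 = 4 \cdot 24 = 96$)
$C{\left(m \right)} = 103 + m + 2 m^{2}$ ($C{\left(m \right)} = 8 - \left(-95 - m - m \left(m + m\right)\right) = 8 - \left(-95 - m - m 2 m\right) = 8 - \left(-95 - m - 2 m^{2}\right) = 8 + \left(\left(-1 + m + 2 m^{2}\right) + 96\right) = 8 + \left(95 + m + 2 m^{2}\right) = 103 + m + 2 m^{2}$)
$C^{2}{\left(-4 - \left(4 - 6\right) \right)} = \left(103 - \left(8 - 6\right) + 2 \left(-4 - \left(4 - 6\right)\right)^{2}\right)^{2} = \left(103 - 2 + 2 \left(-4 - \left(4 - 6\right)\right)^{2}\right)^{2} = \left(103 - 2 + 2 \left(-4 - -2\right)^{2}\right)^{2} = \left(103 + \left(-4 + 2\right) + 2 \left(-4 + 2\right)^{2}\right)^{2} = \left(103 - 2 + 2 \left(-2\right)^{2}\right)^{2} = \left(103 - 2 + 2 \cdot 4\right)^{2} = \left(103 - 2 + 8\right)^{2} = 109^{2} = 11881$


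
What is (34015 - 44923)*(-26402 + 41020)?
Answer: -159453144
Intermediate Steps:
(34015 - 44923)*(-26402 + 41020) = -10908*14618 = -159453144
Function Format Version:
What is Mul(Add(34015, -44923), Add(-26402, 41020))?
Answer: -159453144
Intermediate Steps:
Mul(Add(34015, -44923), Add(-26402, 41020)) = Mul(-10908, 14618) = -159453144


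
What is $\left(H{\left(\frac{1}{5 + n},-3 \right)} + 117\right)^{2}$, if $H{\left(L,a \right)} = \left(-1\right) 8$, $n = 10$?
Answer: $11881$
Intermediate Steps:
$H{\left(L,a \right)} = -8$
$\left(H{\left(\frac{1}{5 + n},-3 \right)} + 117\right)^{2} = \left(-8 + 117\right)^{2} = 109^{2} = 11881$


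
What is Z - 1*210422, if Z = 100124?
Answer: -110298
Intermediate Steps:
Z - 1*210422 = 100124 - 1*210422 = 100124 - 210422 = -110298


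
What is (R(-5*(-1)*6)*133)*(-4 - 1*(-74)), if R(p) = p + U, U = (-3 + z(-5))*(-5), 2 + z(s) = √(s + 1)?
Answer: 512050 - 93100*I ≈ 5.1205e+5 - 93100.0*I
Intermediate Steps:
z(s) = -2 + √(1 + s) (z(s) = -2 + √(s + 1) = -2 + √(1 + s))
U = 25 - 10*I (U = (-3 + (-2 + √(1 - 5)))*(-5) = (-3 + (-2 + √(-4)))*(-5) = (-3 + (-2 + 2*I))*(-5) = (-5 + 2*I)*(-5) = 25 - 10*I ≈ 25.0 - 10.0*I)
R(p) = 25 + p - 10*I (R(p) = p + (25 - 10*I) = 25 + p - 10*I)
(R(-5*(-1)*6)*133)*(-4 - 1*(-74)) = ((25 - 5*(-1)*6 - 10*I)*133)*(-4 - 1*(-74)) = ((25 + 5*6 - 10*I)*133)*(-4 + 74) = ((25 + 30 - 10*I)*133)*70 = ((55 - 10*I)*133)*70 = (7315 - 1330*I)*70 = 512050 - 93100*I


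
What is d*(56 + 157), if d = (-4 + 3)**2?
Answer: 213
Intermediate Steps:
d = 1 (d = (-1)**2 = 1)
d*(56 + 157) = 1*(56 + 157) = 1*213 = 213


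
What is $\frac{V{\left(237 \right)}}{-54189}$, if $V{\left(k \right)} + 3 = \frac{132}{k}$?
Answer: $\frac{193}{4280931} \approx 4.5084 \cdot 10^{-5}$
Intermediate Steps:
$V{\left(k \right)} = -3 + \frac{132}{k}$
$\frac{V{\left(237 \right)}}{-54189} = \frac{-3 + \frac{132}{237}}{-54189} = \left(-3 + 132 \cdot \frac{1}{237}\right) \left(- \frac{1}{54189}\right) = \left(-3 + \frac{44}{79}\right) \left(- \frac{1}{54189}\right) = \left(- \frac{193}{79}\right) \left(- \frac{1}{54189}\right) = \frac{193}{4280931}$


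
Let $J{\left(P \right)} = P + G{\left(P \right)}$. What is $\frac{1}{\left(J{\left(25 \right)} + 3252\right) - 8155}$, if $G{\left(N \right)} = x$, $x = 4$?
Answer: $- \frac{1}{4874} \approx -0.00020517$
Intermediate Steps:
$G{\left(N \right)} = 4$
$J{\left(P \right)} = 4 + P$ ($J{\left(P \right)} = P + 4 = 4 + P$)
$\frac{1}{\left(J{\left(25 \right)} + 3252\right) - 8155} = \frac{1}{\left(\left(4 + 25\right) + 3252\right) - 8155} = \frac{1}{\left(29 + 3252\right) - 8155} = \frac{1}{3281 - 8155} = \frac{1}{-4874} = - \frac{1}{4874}$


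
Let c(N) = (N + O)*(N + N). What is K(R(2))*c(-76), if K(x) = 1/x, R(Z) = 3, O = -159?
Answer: 35720/3 ≈ 11907.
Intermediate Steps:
c(N) = 2*N*(-159 + N) (c(N) = (N - 159)*(N + N) = (-159 + N)*(2*N) = 2*N*(-159 + N))
K(R(2))*c(-76) = (2*(-76)*(-159 - 76))/3 = (2*(-76)*(-235))/3 = (⅓)*35720 = 35720/3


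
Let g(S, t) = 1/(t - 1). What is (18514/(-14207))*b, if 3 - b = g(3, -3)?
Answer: -120341/28414 ≈ -4.2353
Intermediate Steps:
g(S, t) = 1/(-1 + t)
b = 13/4 (b = 3 - 1/(-1 - 3) = 3 - 1/(-4) = 3 - 1*(-1/4) = 3 + 1/4 = 13/4 ≈ 3.2500)
(18514/(-14207))*b = (18514/(-14207))*(13/4) = (18514*(-1/14207))*(13/4) = -18514/14207*13/4 = -120341/28414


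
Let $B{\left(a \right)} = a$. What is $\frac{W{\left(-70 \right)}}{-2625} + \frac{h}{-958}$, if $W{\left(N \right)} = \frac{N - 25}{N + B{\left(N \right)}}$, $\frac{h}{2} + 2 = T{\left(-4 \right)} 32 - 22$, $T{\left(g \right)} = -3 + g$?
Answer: $\frac{18218899}{35206500} \approx 0.51749$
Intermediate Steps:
$h = -496$ ($h = -4 + 2 \left(\left(-3 - 4\right) 32 - 22\right) = -4 + 2 \left(\left(-7\right) 32 - 22\right) = -4 + 2 \left(-224 - 22\right) = -4 + 2 \left(-246\right) = -4 - 492 = -496$)
$W{\left(N \right)} = \frac{-25 + N}{2 N}$ ($W{\left(N \right)} = \frac{N - 25}{N + N} = \frac{-25 + N}{2 N}$)
$\frac{W{\left(-70 \right)}}{-2625} + \frac{h}{-958} = \frac{\frac{1}{2} \frac{1}{-70} \left(-25 - 70\right)}{-2625} - \frac{496}{-958} = \frac{1}{2} \left(- \frac{1}{70}\right) \left(-95\right) \left(- \frac{1}{2625}\right) - - \frac{248}{479} = \frac{19}{28} \left(- \frac{1}{2625}\right) + \frac{248}{479} = - \frac{19}{73500} + \frac{248}{479} = \frac{18218899}{35206500}$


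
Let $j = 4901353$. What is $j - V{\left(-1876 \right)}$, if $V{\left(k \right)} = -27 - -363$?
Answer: $4901017$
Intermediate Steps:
$V{\left(k \right)} = 336$ ($V{\left(k \right)} = -27 + 363 = 336$)
$j - V{\left(-1876 \right)} = 4901353 - 336 = 4901017$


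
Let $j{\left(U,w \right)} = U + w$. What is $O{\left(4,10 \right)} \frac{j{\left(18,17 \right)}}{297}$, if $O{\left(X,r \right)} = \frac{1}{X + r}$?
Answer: $\frac{5}{594} \approx 0.0084175$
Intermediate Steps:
$O{\left(4,10 \right)} \frac{j{\left(18,17 \right)}}{297} = \frac{\left(18 + 17\right) \frac{1}{297}}{4 + 10} = \frac{35 \cdot \frac{1}{297}}{14} = \frac{1}{14} \cdot \frac{35}{297} = \frac{5}{594}$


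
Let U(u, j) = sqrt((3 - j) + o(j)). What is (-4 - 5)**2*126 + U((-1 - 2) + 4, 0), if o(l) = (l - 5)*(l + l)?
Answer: 10206 + sqrt(3) ≈ 10208.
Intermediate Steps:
o(l) = 2*l*(-5 + l) (o(l) = (-5 + l)*(2*l) = 2*l*(-5 + l))
U(u, j) = sqrt(3 - j + 2*j*(-5 + j)) (U(u, j) = sqrt((3 - j) + 2*j*(-5 + j)) = sqrt(3 - j + 2*j*(-5 + j)))
(-4 - 5)**2*126 + U((-1 - 2) + 4, 0) = (-4 - 5)**2*126 + sqrt(3 - 1*0 + 2*0*(-5 + 0)) = (-9)**2*126 + sqrt(3 + 0 + 2*0*(-5)) = 81*126 + sqrt(3 + 0 + 0) = 10206 + sqrt(3)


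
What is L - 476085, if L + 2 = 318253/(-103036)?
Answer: -49054418385/103036 ≈ -4.7609e+5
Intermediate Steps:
L = -524325/103036 (L = -2 + 318253/(-103036) = -2 + 318253*(-1/103036) = -2 - 318253/103036 = -524325/103036 ≈ -5.0888)
L - 476085 = -524325/103036 - 476085 = -49054418385/103036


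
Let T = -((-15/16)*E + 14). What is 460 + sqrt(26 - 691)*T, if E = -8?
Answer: 460 - 43*I*sqrt(665)/2 ≈ 460.0 - 554.43*I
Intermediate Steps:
T = -43/2 (T = -(-15/16*(-8) + 14) = -(15/2 + 14) = -1*43/2 = -43/2 ≈ -21.500)
460 + sqrt(26 - 691)*T = 460 + sqrt(26 - 691)*(-43/2) = 460 + sqrt(-665)*(-43/2) = 460 + (I*sqrt(665))*(-43/2) = 460 - 43*I*sqrt(665)/2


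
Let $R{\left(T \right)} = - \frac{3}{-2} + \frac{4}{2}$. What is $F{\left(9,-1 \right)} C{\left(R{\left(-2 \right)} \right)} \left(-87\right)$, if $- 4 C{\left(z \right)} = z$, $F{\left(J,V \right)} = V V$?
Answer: $\frac{609}{8} \approx 76.125$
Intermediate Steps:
$F{\left(J,V \right)} = V^{2}$
$R{\left(T \right)} = \frac{7}{2}$ ($R{\left(T \right)} = \left(-3\right) \left(- \frac{1}{2}\right) + 4 \cdot \frac{1}{2} = \frac{3}{2} + 2 = \frac{7}{2}$)
$C{\left(z \right)} = - \frac{z}{4}$
$F{\left(9,-1 \right)} C{\left(R{\left(-2 \right)} \right)} \left(-87\right) = \left(-1\right)^{2} \left(\left(- \frac{1}{4}\right) \frac{7}{2}\right) \left(-87\right) = 1 \left(- \frac{7}{8}\right) \left(-87\right) = \left(- \frac{7}{8}\right) \left(-87\right) = \frac{609}{8}$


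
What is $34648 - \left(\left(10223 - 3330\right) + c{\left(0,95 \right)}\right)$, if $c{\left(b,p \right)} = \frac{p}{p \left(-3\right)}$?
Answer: $\frac{83266}{3} \approx 27755.0$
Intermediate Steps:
$c{\left(b,p \right)} = - \frac{1}{3}$ ($c{\left(b,p \right)} = \frac{p}{\left(-3\right) p} = p \left(- \frac{1}{3 p}\right) = - \frac{1}{3}$)
$34648 - \left(\left(10223 - 3330\right) + c{\left(0,95 \right)}\right) = 34648 - \left(\left(10223 - 3330\right) - \frac{1}{3}\right) = 34648 - \left(6893 - \frac{1}{3}\right) = 34648 - \frac{20678}{3} = \frac{83266}{3}$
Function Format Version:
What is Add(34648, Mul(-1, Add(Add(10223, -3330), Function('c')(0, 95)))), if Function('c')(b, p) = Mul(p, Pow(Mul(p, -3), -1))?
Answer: Rational(83266, 3) ≈ 27755.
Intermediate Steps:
Function('c')(b, p) = Rational(-1, 3) (Function('c')(b, p) = Mul(p, Pow(Mul(-3, p), -1)) = Mul(p, Mul(Rational(-1, 3), Pow(p, -1))) = Rational(-1, 3))
Add(34648, Mul(-1, Add(Add(10223, -3330), Function('c')(0, 95)))) = Add(34648, Mul(-1, Add(Add(10223, -3330), Rational(-1, 3)))) = Add(34648, Mul(-1, Add(6893, Rational(-1, 3)))) = Add(34648, Mul(-1, Rational(20678, 3))) = Add(34648, Rational(-20678, 3)) = Rational(83266, 3)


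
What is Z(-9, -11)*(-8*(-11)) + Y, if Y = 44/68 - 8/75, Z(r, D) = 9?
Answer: 1010489/1275 ≈ 792.54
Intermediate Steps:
Y = 689/1275 (Y = 44*(1/68) - 8*1/75 = 11/17 - 8/75 = 689/1275 ≈ 0.54039)
Z(-9, -11)*(-8*(-11)) + Y = 9*(-8*(-11)) + 689/1275 = 9*88 + 689/1275 = 792 + 689/1275 = 1010489/1275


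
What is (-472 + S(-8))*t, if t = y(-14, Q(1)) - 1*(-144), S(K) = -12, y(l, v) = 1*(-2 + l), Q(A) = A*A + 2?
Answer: -61952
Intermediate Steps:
Q(A) = 2 + A² (Q(A) = A² + 2 = 2 + A²)
y(l, v) = -2 + l
t = 128 (t = (-2 - 14) - 1*(-144) = -16 + 144 = 128)
(-472 + S(-8))*t = (-472 - 12)*128 = -484*128 = -61952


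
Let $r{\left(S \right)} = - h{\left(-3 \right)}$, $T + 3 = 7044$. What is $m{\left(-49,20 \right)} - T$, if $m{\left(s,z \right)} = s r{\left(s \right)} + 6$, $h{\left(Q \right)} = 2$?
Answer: $-6937$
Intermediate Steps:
$T = 7041$ ($T = -3 + 7044 = 7041$)
$r{\left(S \right)} = -2$ ($r{\left(S \right)} = \left(-1\right) 2 = -2$)
$m{\left(s,z \right)} = 6 - 2 s$ ($m{\left(s,z \right)} = s \left(-2\right) + 6 = - 2 s + 6 = 6 - 2 s$)
$m{\left(-49,20 \right)} - T = \left(6 - -98\right) - 7041 = \left(6 + 98\right) - 7041 = 104 - 7041 = -6937$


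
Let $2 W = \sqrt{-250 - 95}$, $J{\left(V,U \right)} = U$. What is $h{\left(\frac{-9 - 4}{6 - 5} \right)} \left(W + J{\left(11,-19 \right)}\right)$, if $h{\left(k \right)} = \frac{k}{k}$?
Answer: $-19 + \frac{i \sqrt{345}}{2} \approx -19.0 + 9.2871 i$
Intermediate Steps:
$h{\left(k \right)} = 1$
$W = \frac{i \sqrt{345}}{2}$ ($W = \frac{\sqrt{-250 - 95}}{2} = \frac{\sqrt{-345}}{2} = \frac{i \sqrt{345}}{2} \approx 9.2871 i$)
$h{\left(\frac{-9 - 4}{6 - 5} \right)} \left(W + J{\left(11,-19 \right)}\right) = 1 \left(\frac{i \sqrt{345}}{2} - 19\right) = 1 \left(-19 + \frac{i \sqrt{345}}{2}\right) = -19 + \frac{i \sqrt{345}}{2}$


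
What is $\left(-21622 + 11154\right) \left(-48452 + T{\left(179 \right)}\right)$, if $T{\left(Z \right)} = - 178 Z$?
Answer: $840726952$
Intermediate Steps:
$\left(-21622 + 11154\right) \left(-48452 + T{\left(179 \right)}\right) = \left(-21622 + 11154\right) \left(-48452 - 31862\right) = - 10468 \left(-48452 - 31862\right) = \left(-10468\right) \left(-80314\right) = 840726952$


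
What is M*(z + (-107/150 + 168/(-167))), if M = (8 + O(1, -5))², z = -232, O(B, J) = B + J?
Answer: -46837352/12525 ≈ -3739.5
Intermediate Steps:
M = 16 (M = (8 + (1 - 5))² = (8 - 4)² = 4² = 16)
M*(z + (-107/150 + 168/(-167))) = 16*(-232 + (-107/150 + 168/(-167))) = 16*(-232 + (-107*1/150 + 168*(-1/167))) = 16*(-232 + (-107/150 - 168/167)) = 16*(-232 - 43069/25050) = 16*(-5854669/25050) = -46837352/12525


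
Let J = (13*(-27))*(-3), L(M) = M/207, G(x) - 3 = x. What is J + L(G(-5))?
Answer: 217969/207 ≈ 1053.0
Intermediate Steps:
G(x) = 3 + x
L(M) = M/207 (L(M) = M*(1/207) = M/207)
J = 1053 (J = -351*(-3) = 1053)
J + L(G(-5)) = 1053 + (3 - 5)/207 = 1053 + (1/207)*(-2) = 1053 - 2/207 = 217969/207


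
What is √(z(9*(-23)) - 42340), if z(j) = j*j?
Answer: √509 ≈ 22.561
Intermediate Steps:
z(j) = j²
√(z(9*(-23)) - 42340) = √((9*(-23))² - 42340) = √((-207)² - 42340) = √(42849 - 42340) = √509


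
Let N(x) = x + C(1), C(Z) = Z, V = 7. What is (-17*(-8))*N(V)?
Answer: 1088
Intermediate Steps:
N(x) = 1 + x (N(x) = x + 1 = 1 + x)
(-17*(-8))*N(V) = (-17*(-8))*(1 + 7) = 136*8 = 1088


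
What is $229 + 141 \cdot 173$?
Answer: $24622$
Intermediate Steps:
$229 + 141 \cdot 173 = 229 + 24393 = 24622$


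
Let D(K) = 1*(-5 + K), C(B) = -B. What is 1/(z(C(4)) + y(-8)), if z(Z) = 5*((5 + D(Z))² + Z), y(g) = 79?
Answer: 1/139 ≈ 0.0071942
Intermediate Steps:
D(K) = -5 + K
z(Z) = 5*Z + 5*Z² (z(Z) = 5*((5 + (-5 + Z))² + Z) = 5*(Z² + Z) = 5*(Z + Z²) = 5*Z + 5*Z²)
1/(z(C(4)) + y(-8)) = 1/(5*(-1*4)*(1 - 1*4) + 79) = 1/(5*(-4)*(1 - 4) + 79) = 1/(5*(-4)*(-3) + 79) = 1/(60 + 79) = 1/139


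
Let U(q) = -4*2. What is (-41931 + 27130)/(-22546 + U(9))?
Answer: 14801/22554 ≈ 0.65625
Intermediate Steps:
U(q) = -8
(-41931 + 27130)/(-22546 + U(9)) = (-41931 + 27130)/(-22546 - 8) = -14801/(-22554) = -14801*(-1/22554) = 14801/22554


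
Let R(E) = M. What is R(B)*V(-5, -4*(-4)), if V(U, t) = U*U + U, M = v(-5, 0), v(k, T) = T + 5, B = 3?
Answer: 100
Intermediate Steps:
v(k, T) = 5 + T
M = 5 (M = 5 + 0 = 5)
V(U, t) = U + U² (V(U, t) = U² + U = U + U²)
R(E) = 5
R(B)*V(-5, -4*(-4)) = 5*(-5*(1 - 5)) = 5*(-5*(-4)) = 5*20 = 100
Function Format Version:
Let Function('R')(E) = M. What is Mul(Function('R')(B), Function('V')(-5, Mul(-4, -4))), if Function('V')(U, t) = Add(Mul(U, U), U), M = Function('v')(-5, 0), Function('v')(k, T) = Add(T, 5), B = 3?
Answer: 100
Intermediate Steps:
Function('v')(k, T) = Add(5, T)
M = 5 (M = Add(5, 0) = 5)
Function('V')(U, t) = Add(U, Pow(U, 2)) (Function('V')(U, t) = Add(Pow(U, 2), U) = Add(U, Pow(U, 2)))
Function('R')(E) = 5
Mul(Function('R')(B), Function('V')(-5, Mul(-4, -4))) = Mul(5, Mul(-5, Add(1, -5))) = Mul(5, Mul(-5, -4)) = Mul(5, 20) = 100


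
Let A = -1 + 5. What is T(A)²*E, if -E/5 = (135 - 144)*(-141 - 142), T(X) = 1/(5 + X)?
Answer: -1415/9 ≈ -157.22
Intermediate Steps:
A = 4
E = -12735 (E = -5*(135 - 144)*(-141 - 142) = -(-45)*(-283) = -5*2547 = -12735)
T(A)²*E = (1/(5 + 4))²*(-12735) = (1/9)²*(-12735) = (⅑)²*(-12735) = (1/81)*(-12735) = -1415/9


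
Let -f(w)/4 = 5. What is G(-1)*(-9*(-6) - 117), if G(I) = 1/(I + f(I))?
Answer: 3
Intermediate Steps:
f(w) = -20 (f(w) = -4*5 = -20)
G(I) = 1/(-20 + I) (G(I) = 1/(I - 20) = 1/(-20 + I))
G(-1)*(-9*(-6) - 117) = (-9*(-6) - 117)/(-20 - 1) = (54 - 117)/(-21) = -1/21*(-63) = 3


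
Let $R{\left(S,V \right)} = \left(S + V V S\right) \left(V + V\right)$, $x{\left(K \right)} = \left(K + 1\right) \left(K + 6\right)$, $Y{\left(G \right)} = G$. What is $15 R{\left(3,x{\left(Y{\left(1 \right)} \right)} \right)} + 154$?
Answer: $248374$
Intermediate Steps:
$x{\left(K \right)} = \left(1 + K\right) \left(6 + K\right)$
$R{\left(S,V \right)} = 2 V \left(S + S V^{2}\right)$ ($R{\left(S,V \right)} = \left(S + V^{2} S\right) 2 V = \left(S + S V^{2}\right) 2 V = 2 V \left(S + S V^{2}\right)$)
$15 R{\left(3,x{\left(Y{\left(1 \right)} \right)} \right)} + 154 = 15 \cdot 2 \cdot 3 \left(6 + 1^{2} + 7 \cdot 1\right) \left(1 + \left(6 + 1^{2} + 7 \cdot 1\right)^{2}\right) + 154 = 15 \cdot 2 \cdot 3 \left(6 + 1 + 7\right) \left(1 + \left(6 + 1 + 7\right)^{2}\right) + 154 = 15 \cdot 2 \cdot 3 \cdot 14 \left(1 + 14^{2}\right) + 154 = 15 \cdot 2 \cdot 3 \cdot 14 \left(1 + 196\right) + 154 = 15 \cdot 2 \cdot 3 \cdot 14 \cdot 197 + 154 = 15 \cdot 16548 + 154 = 248220 + 154 = 248374$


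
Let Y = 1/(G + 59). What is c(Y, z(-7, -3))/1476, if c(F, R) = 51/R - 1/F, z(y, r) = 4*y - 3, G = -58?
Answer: -1/558 ≈ -0.0017921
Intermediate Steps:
z(y, r) = -3 + 4*y
Y = 1 (Y = 1/(-58 + 59) = 1/1 = 1)
c(F, R) = -1/F + 51/R
c(Y, z(-7, -3))/1476 = (-1/1 + 51/(-3 + 4*(-7)))/1476 = (-1*1 + 51/(-3 - 28))*(1/1476) = (-1 + 51/(-31))*(1/1476) = (-1 + 51*(-1/31))*(1/1476) = (-1 - 51/31)*(1/1476) = -82/31*1/1476 = -1/558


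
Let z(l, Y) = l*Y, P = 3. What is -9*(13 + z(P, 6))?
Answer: -279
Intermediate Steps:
z(l, Y) = Y*l
-9*(13 + z(P, 6)) = -9*(13 + 6*3) = -9*(13 + 18) = -9*31 = -279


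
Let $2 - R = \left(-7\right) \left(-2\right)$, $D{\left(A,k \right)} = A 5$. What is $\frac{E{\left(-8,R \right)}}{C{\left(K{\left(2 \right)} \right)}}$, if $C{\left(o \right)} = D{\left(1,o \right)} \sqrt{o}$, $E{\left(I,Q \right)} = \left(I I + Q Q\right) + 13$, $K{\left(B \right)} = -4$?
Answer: $- \frac{221 i}{10} \approx - 22.1 i$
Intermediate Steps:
$D{\left(A,k \right)} = 5 A$
$R = -12$ ($R = 2 - \left(-7\right) \left(-2\right) = 2 - 14 = -12$)
$E{\left(I,Q \right)} = 13 + I^{2} + Q^{2}$ ($E{\left(I,Q \right)} = \left(I^{2} + Q^{2}\right) + 13 = 13 + I^{2} + Q^{2}$)
$C{\left(o \right)} = 5 \sqrt{o}$ ($C{\left(o \right)} = 5 \cdot 1 \sqrt{o} = 5 \sqrt{o}$)
$\frac{E{\left(-8,R \right)}}{C{\left(K{\left(2 \right)} \right)}} = \frac{13 + \left(-8\right)^{2} + \left(-12\right)^{2}}{5 \sqrt{-4}} = \frac{13 + 64 + 144}{5 \cdot 2 i} = \frac{221}{10 i} = 221 \left(- \frac{i}{10}\right) = - \frac{221 i}{10}$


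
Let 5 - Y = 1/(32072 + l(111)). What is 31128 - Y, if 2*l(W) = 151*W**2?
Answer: 59899792647/1924615 ≈ 31123.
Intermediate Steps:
l(W) = 151*W**2/2 (l(W) = (151*W**2)/2 = 151*W**2/2)
Y = 9623073/1924615 (Y = 5 - 1/(32072 + (151/2)*111**2) = 5 - 1/(32072 + (151/2)*12321) = 5 - 1/(32072 + 1860471/2) = 5 - 1/1924615/2 = 5 - 1*2/1924615 = 5 - 2/1924615 = 9623073/1924615 ≈ 5.0000)
31128 - Y = 31128 - 1*9623073/1924615 = 31128 - 9623073/1924615 = 59899792647/1924615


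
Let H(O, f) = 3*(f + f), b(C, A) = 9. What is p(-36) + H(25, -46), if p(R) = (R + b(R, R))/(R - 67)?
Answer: -28401/103 ≈ -275.74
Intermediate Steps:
H(O, f) = 6*f (H(O, f) = 3*(2*f) = 6*f)
p(R) = (9 + R)/(-67 + R) (p(R) = (R + 9)/(R - 67) = (9 + R)/(-67 + R))
p(-36) + H(25, -46) = (9 - 36)/(-67 - 36) + 6*(-46) = -27/(-103) - 276 = -1/103*(-27) - 276 = 27/103 - 276 = -28401/103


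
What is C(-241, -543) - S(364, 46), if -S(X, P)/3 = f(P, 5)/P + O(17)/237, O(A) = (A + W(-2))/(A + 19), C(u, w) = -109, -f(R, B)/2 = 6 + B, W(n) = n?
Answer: -2407805/21804 ≈ -110.43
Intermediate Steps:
f(R, B) = -12 - 2*B (f(R, B) = -2*(6 + B) = -12 - 2*B)
O(A) = (-2 + A)/(19 + A) (O(A) = (A - 2)/(A + 19) = (-2 + A)/(19 + A))
S(X, P) = -5/948 + 66/P (S(X, P) = -3*((-12 - 2*5)/P + ((-2 + 17)/(19 + 17))/237) = -3*((-12 - 10)/P + (15/36)*(1/237)) = -3*(-22/P + ((1/36)*15)*(1/237)) = -3*(-22/P + (5/12)*(1/237)) = -3*(-22/P + 5/2844) = -3*(5/2844 - 22/P) = -5/948 + 66/P)
C(-241, -543) - S(364, 46) = -109 - (-5/948 + 66/46) = -109 - (-5/948 + 66*(1/46)) = -109 - (-5/948 + 33/23) = -109 - 1*31169/21804 = -109 - 31169/21804 = -2407805/21804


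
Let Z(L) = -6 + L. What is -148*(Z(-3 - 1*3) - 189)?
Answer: 29748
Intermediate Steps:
-148*(Z(-3 - 1*3) - 189) = -148*((-6 + (-3 - 1*3)) - 189) = -148*((-6 + (-3 - 3)) - 189) = -148*((-6 - 6) - 189) = -148*(-12 - 189) = -148*(-201) = 29748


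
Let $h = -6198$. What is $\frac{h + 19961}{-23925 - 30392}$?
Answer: $- \frac{13763}{54317} \approx -0.25338$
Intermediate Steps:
$\frac{h + 19961}{-23925 - 30392} = \frac{-6198 + 19961}{-23925 - 30392} = \frac{13763}{-54317} = 13763 \left(- \frac{1}{54317}\right) = - \frac{13763}{54317}$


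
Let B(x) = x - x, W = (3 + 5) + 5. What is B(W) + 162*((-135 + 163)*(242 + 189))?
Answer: 1955016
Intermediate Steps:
W = 13 (W = 8 + 5 = 13)
B(x) = 0
B(W) + 162*((-135 + 163)*(242 + 189)) = 0 + 162*((-135 + 163)*(242 + 189)) = 0 + 162*(28*431) = 0 + 162*12068 = 0 + 1955016 = 1955016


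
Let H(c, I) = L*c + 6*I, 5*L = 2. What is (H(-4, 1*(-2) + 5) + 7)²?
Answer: 13689/25 ≈ 547.56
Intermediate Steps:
L = ⅖ (L = (⅕)*2 = ⅖ ≈ 0.40000)
H(c, I) = 6*I + 2*c/5 (H(c, I) = 2*c/5 + 6*I = 6*I + 2*c/5)
(H(-4, 1*(-2) + 5) + 7)² = ((6*(1*(-2) + 5) + (⅖)*(-4)) + 7)² = ((6*(-2 + 5) - 8/5) + 7)² = ((6*3 - 8/5) + 7)² = ((18 - 8/5) + 7)² = (82/5 + 7)² = (117/5)² = 13689/25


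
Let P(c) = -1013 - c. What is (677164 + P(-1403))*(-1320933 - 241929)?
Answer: -1058923399548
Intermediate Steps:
(677164 + P(-1403))*(-1320933 - 241929) = (677164 + (-1013 - 1*(-1403)))*(-1320933 - 241929) = (677164 + (-1013 + 1403))*(-1562862) = (677164 + 390)*(-1562862) = 677554*(-1562862) = -1058923399548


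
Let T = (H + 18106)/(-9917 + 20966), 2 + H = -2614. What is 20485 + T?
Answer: 226354255/11049 ≈ 20486.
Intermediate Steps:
H = -2616 (H = -2 - 2614 = -2616)
T = 15490/11049 (T = (-2616 + 18106)/(-9917 + 20966) = 15490/11049 ≈ 1.4019)
20485 + T = 20485 + 15490/11049 = 226354255/11049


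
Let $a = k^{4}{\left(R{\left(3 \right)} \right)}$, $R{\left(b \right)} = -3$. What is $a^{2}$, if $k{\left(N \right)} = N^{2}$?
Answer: $43046721$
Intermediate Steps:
$a = 6561$ ($a = \left(\left(-3\right)^{2}\right)^{4} = 9^{4} = 6561$)
$a^{2} = 6561^{2} = 43046721$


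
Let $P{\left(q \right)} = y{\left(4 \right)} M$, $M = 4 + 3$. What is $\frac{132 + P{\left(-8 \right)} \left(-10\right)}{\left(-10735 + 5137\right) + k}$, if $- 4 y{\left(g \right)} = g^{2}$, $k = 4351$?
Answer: $- \frac{412}{1247} \approx -0.33039$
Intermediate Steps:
$M = 7$
$y{\left(g \right)} = - \frac{g^{2}}{4}$
$P{\left(q \right)} = -28$ ($P{\left(q \right)} = - \frac{4^{2}}{4} \cdot 7 = \left(- \frac{1}{4}\right) 16 \cdot 7 = \left(-4\right) 7 = -28$)
$\frac{132 + P{\left(-8 \right)} \left(-10\right)}{\left(-10735 + 5137\right) + k} = \frac{132 - -280}{\left(-10735 + 5137\right) + 4351} = \frac{132 + 280}{-5598 + 4351} = \frac{412}{-1247} = 412 \left(- \frac{1}{1247}\right) = - \frac{412}{1247}$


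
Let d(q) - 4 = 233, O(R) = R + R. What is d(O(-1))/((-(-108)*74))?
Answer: 79/2664 ≈ 0.029655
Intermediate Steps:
O(R) = 2*R
d(q) = 237 (d(q) = 4 + 233 = 237)
d(O(-1))/((-(-108)*74)) = 237/((-(-108)*74)) = 237/((-54*(-148))) = 237/7992 = 237*(1/7992) = 79/2664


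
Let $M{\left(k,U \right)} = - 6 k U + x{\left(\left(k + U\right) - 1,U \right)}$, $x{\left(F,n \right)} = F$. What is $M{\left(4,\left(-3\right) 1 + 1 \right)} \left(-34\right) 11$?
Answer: $-18326$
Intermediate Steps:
$M{\left(k,U \right)} = -1 + U + k - 6 U k$ ($M{\left(k,U \right)} = - 6 k U - \left(1 - U - k\right) = - 6 U k - \left(1 - U - k\right) = - 6 U k + \left(-1 + U + k\right) = -1 + U + k - 6 U k$)
$M{\left(4,\left(-3\right) 1 + 1 \right)} \left(-34\right) 11 = \left(-1 + \left(\left(-3\right) 1 + 1\right) + 4 - 6 \left(\left(-3\right) 1 + 1\right) 4\right) \left(-34\right) 11 = \left(-1 + \left(-3 + 1\right) + 4 - 6 \left(-3 + 1\right) 4\right) \left(-34\right) 11 = \left(-1 - 2 + 4 - \left(-12\right) 4\right) \left(-34\right) 11 = \left(-1 - 2 + 4 + 48\right) \left(-34\right) 11 = 49 \left(-34\right) 11 = \left(-1666\right) 11 = -18326$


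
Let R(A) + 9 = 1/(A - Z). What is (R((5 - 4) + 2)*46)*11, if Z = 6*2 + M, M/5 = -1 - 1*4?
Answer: -36179/8 ≈ -4522.4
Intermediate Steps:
M = -25 (M = 5*(-1 - 1*4) = 5*(-1 - 4) = 5*(-5) = -25)
Z = -13 (Z = 6*2 - 25 = 12 - 25 = -13)
R(A) = -9 + 1/(13 + A) (R(A) = -9 + 1/(A - 1*(-13)) = -9 + 1/(A + 13) = -9 + 1/(13 + A))
(R((5 - 4) + 2)*46)*11 = (((-116 - 9*((5 - 4) + 2))/(13 + ((5 - 4) + 2)))*46)*11 = (((-116 - 9*(1 + 2))/(13 + (1 + 2)))*46)*11 = (((-116 - 9*3)/(13 + 3))*46)*11 = (((-116 - 27)/16)*46)*11 = (((1/16)*(-143))*46)*11 = -143/16*46*11 = -3289/8*11 = -36179/8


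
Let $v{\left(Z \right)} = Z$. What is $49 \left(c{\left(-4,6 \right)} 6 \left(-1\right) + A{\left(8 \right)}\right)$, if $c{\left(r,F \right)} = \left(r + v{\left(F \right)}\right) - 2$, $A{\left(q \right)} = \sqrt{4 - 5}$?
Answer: $49 i \approx 49.0 i$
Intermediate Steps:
$A{\left(q \right)} = i$ ($A{\left(q \right)} = \sqrt{-1} = i$)
$c{\left(r,F \right)} = -2 + F + r$ ($c{\left(r,F \right)} = \left(r + F\right) - 2 = \left(F + r\right) - 2 = -2 + F + r$)
$49 \left(c{\left(-4,6 \right)} 6 \left(-1\right) + A{\left(8 \right)}\right) = 49 \left(\left(-2 + 6 - 4\right) 6 \left(-1\right) + i\right) = 49 \left(0 \cdot 6 \left(-1\right) + i\right) = 49 \left(0 \left(-1\right) + i\right) = 49 \left(0 + i\right) = 49 i$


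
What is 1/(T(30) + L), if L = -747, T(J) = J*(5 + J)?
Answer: 1/303 ≈ 0.0033003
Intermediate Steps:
1/(T(30) + L) = 1/(30*(5 + 30) - 747) = 1/(30*35 - 747) = 1/(1050 - 747) = 1/303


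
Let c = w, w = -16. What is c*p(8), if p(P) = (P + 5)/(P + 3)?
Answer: -208/11 ≈ -18.909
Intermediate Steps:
p(P) = (5 + P)/(3 + P)
c = -16
c*p(8) = -16*(5 + 8)/(3 + 8) = -16*13/11 = -208/11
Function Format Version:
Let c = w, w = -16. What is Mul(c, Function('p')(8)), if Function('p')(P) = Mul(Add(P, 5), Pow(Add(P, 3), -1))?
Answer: Rational(-208, 11) ≈ -18.909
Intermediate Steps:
Function('p')(P) = Mul(Pow(Add(3, P), -1), Add(5, P)) (Function('p')(P) = Mul(Add(5, P), Pow(Add(3, P), -1)) = Mul(Pow(Add(3, P), -1), Add(5, P)))
c = -16
Mul(c, Function('p')(8)) = Mul(-16, Mul(Pow(Add(3, 8), -1), Add(5, 8))) = Mul(-16, Mul(Pow(11, -1), 13)) = Mul(-16, Mul(Rational(1, 11), 13)) = Mul(-16, Rational(13, 11)) = Rational(-208, 11)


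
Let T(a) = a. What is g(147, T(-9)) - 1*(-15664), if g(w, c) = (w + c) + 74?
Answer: 15876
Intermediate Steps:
g(w, c) = 74 + c + w (g(w, c) = (c + w) + 74 = 74 + c + w)
g(147, T(-9)) - 1*(-15664) = (74 - 9 + 147) - 1*(-15664) = 212 + 15664 = 15876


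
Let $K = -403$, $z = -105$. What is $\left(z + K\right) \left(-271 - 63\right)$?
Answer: $169672$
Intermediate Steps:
$\left(z + K\right) \left(-271 - 63\right) = \left(-105 - 403\right) \left(-271 - 63\right) = \left(-508\right) \left(-334\right) = 169672$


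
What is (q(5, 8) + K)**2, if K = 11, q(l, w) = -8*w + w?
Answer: 2025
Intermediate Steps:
q(l, w) = -7*w
(q(5, 8) + K)**2 = (-7*8 + 11)**2 = (-56 + 11)**2 = (-45)**2 = 2025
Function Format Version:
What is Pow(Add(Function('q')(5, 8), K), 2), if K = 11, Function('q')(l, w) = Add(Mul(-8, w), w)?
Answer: 2025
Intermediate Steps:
Function('q')(l, w) = Mul(-7, w)
Pow(Add(Function('q')(5, 8), K), 2) = Pow(Add(Mul(-7, 8), 11), 2) = Pow(Add(-56, 11), 2) = Pow(-45, 2) = 2025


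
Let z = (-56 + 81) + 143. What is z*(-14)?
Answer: -2352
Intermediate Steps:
z = 168 (z = 25 + 143 = 168)
z*(-14) = 168*(-14) = -2352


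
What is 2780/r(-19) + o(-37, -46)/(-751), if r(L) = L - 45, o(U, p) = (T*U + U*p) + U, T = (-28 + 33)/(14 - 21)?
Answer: -3843055/84112 ≈ -45.690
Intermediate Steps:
T = -5/7 (T = 5/(-7) = 5*(-⅐) = -5/7 ≈ -0.71429)
o(U, p) = 2*U/7 + U*p (o(U, p) = (-5*U/7 + U*p) + U = 2*U/7 + U*p)
r(L) = -45 + L
2780/r(-19) + o(-37, -46)/(-751) = 2780/(-45 - 19) + ((⅐)*(-37)*(2 + 7*(-46)))/(-751) = 2780/(-64) + ((⅐)*(-37)*(2 - 322))*(-1/751) = 2780*(-1/64) + ((⅐)*(-37)*(-320))*(-1/751) = -695/16 + (11840/7)*(-1/751) = -695/16 - 11840/5257 = -3843055/84112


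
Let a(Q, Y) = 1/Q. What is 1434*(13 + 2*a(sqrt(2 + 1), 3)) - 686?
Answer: 17956 + 956*sqrt(3) ≈ 19612.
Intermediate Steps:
1434*(13 + 2*a(sqrt(2 + 1), 3)) - 686 = 1434*(13 + 2/(sqrt(2 + 1))) - 686 = 1434*(13 + 2/(sqrt(3))) - 686 = 1434*(13 + 2*(sqrt(3)/3)) - 686 = 1434*(13 + 2*sqrt(3)/3) - 686 = (18642 + 956*sqrt(3)) - 686 = 17956 + 956*sqrt(3)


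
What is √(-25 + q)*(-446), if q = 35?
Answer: -446*√10 ≈ -1410.4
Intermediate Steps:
√(-25 + q)*(-446) = √(-25 + 35)*(-446) = √10*(-446) = -446*√10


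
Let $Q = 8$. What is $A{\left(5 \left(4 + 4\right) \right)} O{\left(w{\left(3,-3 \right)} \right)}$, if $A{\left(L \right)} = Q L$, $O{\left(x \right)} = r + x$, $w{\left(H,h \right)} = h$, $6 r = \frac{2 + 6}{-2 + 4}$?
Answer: $- \frac{2240}{3} \approx -746.67$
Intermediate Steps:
$r = \frac{2}{3}$ ($r = \frac{\left(2 + 6\right) \frac{1}{-2 + 4}}{6} = \frac{8 \cdot \frac{1}{2}}{6} = \frac{1}{6} \cdot 4 = \frac{2}{3} \approx 0.66667$)
$O{\left(x \right)} = \frac{2}{3} + x$
$A{\left(L \right)} = 8 L$
$A{\left(5 \left(4 + 4\right) \right)} O{\left(w{\left(3,-3 \right)} \right)} = 8 \cdot 5 \left(4 + 4\right) \left(\frac{2}{3} - 3\right) = 8 \cdot 5 \cdot 8 \left(- \frac{7}{3}\right) = 8 \cdot 40 \left(- \frac{7}{3}\right) = 320 \left(- \frac{7}{3}\right) = - \frac{2240}{3}$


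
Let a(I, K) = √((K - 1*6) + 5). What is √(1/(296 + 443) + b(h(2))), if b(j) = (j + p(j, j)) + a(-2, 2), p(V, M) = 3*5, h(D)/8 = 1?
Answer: √13107643/739 ≈ 4.8991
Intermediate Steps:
h(D) = 8 (h(D) = 8*1 = 8)
p(V, M) = 15
a(I, K) = √(-1 + K) (a(I, K) = √((K - 6) + 5) = √((-6 + K) + 5) = √(-1 + K))
b(j) = 16 + j (b(j) = (j + 15) + √(-1 + 2) = (15 + j) + √1 = (15 + j) + 1 = 16 + j)
√(1/(296 + 443) + b(h(2))) = √(1/(296 + 443) + (16 + 8)) = √(1/739 + 24) = √(17737/739) = √13107643/739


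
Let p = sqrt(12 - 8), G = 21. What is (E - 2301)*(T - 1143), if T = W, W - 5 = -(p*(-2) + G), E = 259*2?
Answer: 2059365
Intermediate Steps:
p = 2 (p = sqrt(4) = 2)
E = 518
W = -12 (W = 5 - (2*(-2) + 21) = 5 - (-4 + 21) = 5 - 1*17 = 5 - 17 = -12)
T = -12
(E - 2301)*(T - 1143) = (518 - 2301)*(-12 - 1143) = -1783*(-1155) = 2059365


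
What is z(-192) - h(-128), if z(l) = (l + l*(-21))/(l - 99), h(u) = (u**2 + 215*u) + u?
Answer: 1091328/97 ≈ 11251.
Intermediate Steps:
h(u) = u**2 + 216*u
z(l) = -20*l/(-99 + l) (z(l) = (l - 21*l)/(-99 + l) = (-20*l)/(-99 + l) = -20*l/(-99 + l))
z(-192) - h(-128) = -20*(-192)/(-99 - 192) - (-128)*(216 - 128) = -20*(-192)/(-291) - (-128)*88 = -20*(-192)*(-1/291) - 1*(-11264) = -1280/97 + 11264 = 1091328/97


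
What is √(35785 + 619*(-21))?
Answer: √22786 ≈ 150.95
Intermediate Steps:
√(35785 + 619*(-21)) = √(35785 - 12999) = √22786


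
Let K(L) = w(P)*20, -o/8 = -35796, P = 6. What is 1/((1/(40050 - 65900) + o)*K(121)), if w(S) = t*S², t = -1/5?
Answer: -12925/532988121528 ≈ -2.4250e-8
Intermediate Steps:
o = 286368 (o = -8*(-35796) = 286368)
t = -⅕ (t = -1*⅕ = -⅕ ≈ -0.20000)
w(S) = -S²/5
K(L) = -144 (K(L) = -⅕*6²*20 = -⅕*36*20 = -36/5*20 = -144)
1/((1/(40050 - 65900) + o)*K(121)) = 1/((1/(40050 - 65900) + 286368)*(-144)) = -1/144/(1/(-25850) + 286368) = -1/144/(-1/25850 + 286368) = -1/144/(7402612799/25850) = (25850/7402612799)*(-1/144) = -12925/532988121528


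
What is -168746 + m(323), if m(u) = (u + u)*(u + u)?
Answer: 248570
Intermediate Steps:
m(u) = 4*u² (m(u) = (2*u)*(2*u) = 4*u²)
-168746 + m(323) = -168746 + 4*323² = -168746 + 4*104329 = -168746 + 417316 = 248570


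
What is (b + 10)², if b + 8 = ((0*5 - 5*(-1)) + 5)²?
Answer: 10404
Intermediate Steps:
b = 92 (b = -8 + ((0*5 - 5*(-1)) + 5)² = -8 + ((0 + 5) + 5)² = -8 + (5 + 5)² = -8 + 10² = -8 + 100 = 92)
(b + 10)² = (92 + 10)² = 102² = 10404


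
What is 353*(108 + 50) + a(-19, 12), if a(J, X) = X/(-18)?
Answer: 167320/3 ≈ 55773.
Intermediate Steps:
a(J, X) = -X/18 (a(J, X) = X*(-1/18) = -X/18)
353*(108 + 50) + a(-19, 12) = 353*(108 + 50) - 1/18*12 = 353*158 - 2/3 = 55774 - 2/3 = 167320/3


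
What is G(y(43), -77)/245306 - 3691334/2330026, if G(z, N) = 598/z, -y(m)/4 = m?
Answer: -38937122601659/24577482392108 ≈ -1.5843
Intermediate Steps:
y(m) = -4*m
G(y(43), -77)/245306 - 3691334/2330026 = (598/((-4*43)))/245306 - 3691334/2330026 = (598/(-172))*(1/245306) - 3691334*1/2330026 = (598*(-1/172))*(1/245306) - 1845667/1165013 = -299/86*1/245306 - 1845667/1165013 = -299/21096316 - 1845667/1165013 = -38937122601659/24577482392108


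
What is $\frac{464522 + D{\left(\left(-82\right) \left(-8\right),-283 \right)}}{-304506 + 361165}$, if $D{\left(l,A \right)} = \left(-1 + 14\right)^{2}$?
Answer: $\frac{464691}{56659} \approx 8.2015$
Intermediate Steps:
$D{\left(l,A \right)} = 169$ ($D{\left(l,A \right)} = 13^{2} = 169$)
$\frac{464522 + D{\left(\left(-82\right) \left(-8\right),-283 \right)}}{-304506 + 361165} = \frac{464522 + 169}{-304506 + 361165} = \frac{464691}{56659}$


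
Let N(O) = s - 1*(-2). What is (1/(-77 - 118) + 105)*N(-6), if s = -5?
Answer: -20474/65 ≈ -314.98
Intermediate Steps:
N(O) = -3 (N(O) = -5 - 1*(-2) = -5 + 2 = -3)
(1/(-77 - 118) + 105)*N(-6) = (1/(-77 - 118) + 105)*(-3) = (1/(-195) + 105)*(-3) = (-1/195 + 105)*(-3) = (20474/195)*(-3) = -20474/65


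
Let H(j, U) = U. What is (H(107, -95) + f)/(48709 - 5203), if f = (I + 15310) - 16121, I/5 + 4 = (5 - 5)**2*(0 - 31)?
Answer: -463/21753 ≈ -0.021284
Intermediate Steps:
I = -20 (I = -20 + 5*((5 - 5)**2*(0 - 31)) = -20 + 5*(0**2*(-31)) = -20 + 5*(0*(-31)) = -20 + 5*0 = -20 + 0 = -20)
f = -831 (f = (-20 + 15310) - 16121 = 15290 - 16121 = -831)
(H(107, -95) + f)/(48709 - 5203) = (-95 - 831)/(48709 - 5203) = -926/43506 = -926*1/43506 = -463/21753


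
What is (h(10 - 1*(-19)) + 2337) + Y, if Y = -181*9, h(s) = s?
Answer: 737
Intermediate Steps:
Y = -1629
(h(10 - 1*(-19)) + 2337) + Y = ((10 - 1*(-19)) + 2337) - 1629 = ((10 + 19) + 2337) - 1629 = (29 + 2337) - 1629 = 2366 - 1629 = 737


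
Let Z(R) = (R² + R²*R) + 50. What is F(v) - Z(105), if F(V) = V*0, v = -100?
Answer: -1168700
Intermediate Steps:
F(V) = 0
Z(R) = 50 + R² + R³ (Z(R) = (R² + R³) + 50 = 50 + R² + R³)
F(v) - Z(105) = 0 - (50 + 105² + 105³) = 0 - (50 + 11025 + 1157625) = 0 - 1*1168700 = 0 - 1168700 = -1168700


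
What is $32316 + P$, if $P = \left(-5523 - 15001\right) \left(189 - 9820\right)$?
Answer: $197698960$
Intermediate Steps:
$P = 197666644$ ($P = \left(-20524\right) \left(-9631\right) = 197666644$)
$32316 + P = 32316 + 197666644 = 197698960$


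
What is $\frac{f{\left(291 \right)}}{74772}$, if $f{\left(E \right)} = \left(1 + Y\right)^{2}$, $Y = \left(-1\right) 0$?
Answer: $\frac{1}{74772} \approx 1.3374 \cdot 10^{-5}$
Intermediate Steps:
$Y = 0$
$f{\left(E \right)} = 1$ ($f{\left(E \right)} = \left(1 + 0\right)^{2} = 1^{2} = 1$)
$\frac{f{\left(291 \right)}}{74772} = 1 \cdot \frac{1}{74772} = \frac{1}{74772}$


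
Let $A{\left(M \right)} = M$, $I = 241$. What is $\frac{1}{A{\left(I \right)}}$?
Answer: $\frac{1}{241} \approx 0.0041494$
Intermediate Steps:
$\frac{1}{A{\left(I \right)}} = \frac{1}{241}$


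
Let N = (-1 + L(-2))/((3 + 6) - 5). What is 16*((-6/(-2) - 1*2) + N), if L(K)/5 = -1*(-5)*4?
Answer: 412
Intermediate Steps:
L(K) = 100 (L(K) = 5*(-1*(-5)*4) = 5*(5*4) = 5*20 = 100)
N = 99/4 (N = (-1 + 100)/((3 + 6) - 5) = 99/(9 - 5) = 99/4 ≈ 24.750)
16*((-6/(-2) - 1*2) + N) = 16*((-6/(-2) - 1*2) + 99/4) = 16*((-6*(-½) - 2) + 99/4) = 16*((3 - 2) + 99/4) = 16*(1 + 99/4) = 16*(103/4) = 412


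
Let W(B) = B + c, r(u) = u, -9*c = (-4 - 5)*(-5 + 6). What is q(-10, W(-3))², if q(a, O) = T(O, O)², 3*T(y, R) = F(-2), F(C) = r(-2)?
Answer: 16/81 ≈ 0.19753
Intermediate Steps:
c = 1 (c = -(-4 - 5)*(-5 + 6)/9 = -(-1) = -⅑*(-9) = 1)
W(B) = 1 + B (W(B) = B + 1 = 1 + B)
F(C) = -2
T(y, R) = -⅔ (T(y, R) = (⅓)*(-2) = -⅔)
q(a, O) = 4/9 (q(a, O) = (-⅔)² = 4/9)
q(-10, W(-3))² = (4/9)² = 16/81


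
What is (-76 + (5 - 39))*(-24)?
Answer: 2640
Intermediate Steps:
(-76 + (5 - 39))*(-24) = (-76 - 34)*(-24) = -110*(-24) = 2640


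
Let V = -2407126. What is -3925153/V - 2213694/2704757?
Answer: 5287944669377/6510690898382 ≈ 0.81219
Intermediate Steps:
-3925153/V - 2213694/2704757 = -3925153/(-2407126) - 2213694/2704757 = -3925153*(-1/2407126) - 2213694*1/2704757 = 3925153/2407126 - 2213694/2704757 = 5287944669377/6510690898382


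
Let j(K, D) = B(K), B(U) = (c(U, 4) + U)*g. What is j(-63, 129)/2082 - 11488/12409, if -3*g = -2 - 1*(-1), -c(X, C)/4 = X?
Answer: -7712083/8611846 ≈ -0.89552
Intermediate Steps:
c(X, C) = -4*X
g = ⅓ (g = -(-2 - 1*(-1))/3 = -(-2 + 1)/3 = -⅓*(-1) = ⅓ ≈ 0.33333)
B(U) = -U (B(U) = (-4*U + U)*(⅓) = -3*U*(⅓) = -U)
j(K, D) = -K
j(-63, 129)/2082 - 11488/12409 = -1*(-63)/2082 - 11488/12409 = 63*(1/2082) - 11488*1/12409 = 21/694 - 11488/12409 = -7712083/8611846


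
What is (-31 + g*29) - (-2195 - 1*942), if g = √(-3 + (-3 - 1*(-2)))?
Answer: 3106 + 58*I ≈ 3106.0 + 58.0*I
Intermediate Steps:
g = 2*I (g = √(-3 + (-3 + 2)) = √(-3 - 1) = √(-4) = 2*I ≈ 2.0*I)
(-31 + g*29) - (-2195 - 1*942) = (-31 + (2*I)*29) - (-2195 - 1*942) = (-31 + 58*I) - (-2195 - 942) = (-31 + 58*I) - 1*(-3137) = (-31 + 58*I) + 3137 = 3106 + 58*I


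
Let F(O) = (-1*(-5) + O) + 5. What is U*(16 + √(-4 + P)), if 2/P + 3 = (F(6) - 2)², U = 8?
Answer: 128 + 8*I*√148610/193 ≈ 128.0 + 15.979*I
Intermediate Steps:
F(O) = 10 + O (F(O) = (5 + O) + 5 = 10 + O)
P = 2/193 (P = 2/(-3 + ((10 + 6) - 2)²) = 2/(-3 + (16 - 2)²) = 2/(-3 + 14²) = 2/(-3 + 196) = 2/193 ≈ 0.010363)
U*(16 + √(-4 + P)) = 8*(16 + √(-4 + 2/193)) = 8*(16 + √(-770/193)) = 8*(16 + I*√148610/193) = 128 + 8*I*√148610/193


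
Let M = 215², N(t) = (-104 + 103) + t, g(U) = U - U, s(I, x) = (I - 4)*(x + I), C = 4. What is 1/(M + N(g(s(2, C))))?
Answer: 1/46224 ≈ 2.1634e-5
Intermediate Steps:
s(I, x) = (-4 + I)*(I + x)
g(U) = 0
N(t) = -1 + t
M = 46225
1/(M + N(g(s(2, C)))) = 1/(46225 + (-1 + 0)) = 1/(46225 - 1) = 1/46224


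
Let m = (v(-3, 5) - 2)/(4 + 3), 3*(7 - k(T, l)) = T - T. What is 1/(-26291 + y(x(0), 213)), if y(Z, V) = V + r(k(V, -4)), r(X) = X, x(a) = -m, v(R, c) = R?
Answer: -1/26071 ≈ -3.8357e-5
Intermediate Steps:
k(T, l) = 7 (k(T, l) = 7 - (T - T)/3 = 7 - 1/3*0 = 7 + 0 = 7)
m = -5/7 (m = (-3 - 2)/(4 + 3) = -5/7 ≈ -0.71429)
x(a) = 5/7 (x(a) = -1*(-5/7) = 5/7)
y(Z, V) = 7 + V (y(Z, V) = V + 7 = 7 + V)
1/(-26291 + y(x(0), 213)) = 1/(-26291 + (7 + 213)) = 1/(-26291 + 220) = 1/(-26071) = -1/26071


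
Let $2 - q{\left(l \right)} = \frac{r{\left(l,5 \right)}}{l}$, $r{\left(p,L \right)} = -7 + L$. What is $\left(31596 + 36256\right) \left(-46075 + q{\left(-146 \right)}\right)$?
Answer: $- \frac{228208667160}{73} \approx -3.1261 \cdot 10^{9}$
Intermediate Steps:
$q{\left(l \right)} = 2 + \frac{2}{l}$ ($q{\left(l \right)} = 2 - \frac{-7 + 5}{l} = 2 - - \frac{2}{l} = 2 + \frac{2}{l}$)
$\left(31596 + 36256\right) \left(-46075 + q{\left(-146 \right)}\right) = \left(31596 + 36256\right) \left(-46075 + \left(2 + \frac{2}{-146}\right)\right) = 67852 \left(-46075 + \left(2 + 2 \left(- \frac{1}{146}\right)\right)\right) = 67852 \left(-46075 + \left(2 - \frac{1}{73}\right)\right) = 67852 \left(-46075 + \frac{145}{73}\right) = 67852 \left(- \frac{3363330}{73}\right) = - \frac{228208667160}{73}$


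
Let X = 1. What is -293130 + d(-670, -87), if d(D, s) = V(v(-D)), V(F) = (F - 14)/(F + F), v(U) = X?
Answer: -586273/2 ≈ -2.9314e+5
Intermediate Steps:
v(U) = 1
V(F) = (-14 + F)/(2*F) (V(F) = (-14 + F)/((2*F)) = (-14 + F)*(1/(2*F)) = (-14 + F)/(2*F))
d(D, s) = -13/2 (d(D, s) = (1/2)*(-14 + 1)/1 = (1/2)*1*(-13) = -13/2)
-293130 + d(-670, -87) = -293130 - 13/2 = -586273/2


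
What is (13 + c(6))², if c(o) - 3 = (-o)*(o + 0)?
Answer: 400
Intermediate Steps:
c(o) = 3 - o² (c(o) = 3 + (-o)*(o + 0) = 3 + (-o)*o = 3 - o²)
(13 + c(6))² = (13 + (3 - 1*6²))² = (13 + (3 - 1*36))² = (13 + (3 - 36))² = (13 - 33)² = (-20)² = 400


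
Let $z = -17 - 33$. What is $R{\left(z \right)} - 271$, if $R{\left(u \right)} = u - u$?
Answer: $-271$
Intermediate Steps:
$z = -50$
$R{\left(u \right)} = 0$
$R{\left(z \right)} - 271 = 0 - 271 = -271$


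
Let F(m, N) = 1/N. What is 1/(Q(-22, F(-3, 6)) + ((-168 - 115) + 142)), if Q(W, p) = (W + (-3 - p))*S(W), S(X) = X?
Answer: 3/1238 ≈ 0.0024233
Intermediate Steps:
Q(W, p) = W*(-3 + W - p) (Q(W, p) = (W + (-3 - p))*W = (-3 + W - p)*W = W*(-3 + W - p))
1/(Q(-22, F(-3, 6)) + ((-168 - 115) + 142)) = 1/(-22*(-3 - 22 - 1/6) + ((-168 - 115) + 142)) = 1/(-22*(-3 - 22 - 1*⅙) + (-283 + 142)) = 1/(-22*(-3 - 22 - ⅙) - 141) = 1/(-22*(-151/6) - 141) = 1/(1661/3 - 141) = 1/(1238/3) = 3/1238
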